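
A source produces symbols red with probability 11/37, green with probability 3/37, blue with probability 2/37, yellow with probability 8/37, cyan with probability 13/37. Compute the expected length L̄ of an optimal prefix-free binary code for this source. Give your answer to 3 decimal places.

Repeatedly combine the two least-probable nodes; the expected code length is the sum of the merged weights.
merge 2/37 + 3/37 → 5/37
merge 5/37 + 8/37 → 13/37
merge 11/37 + 13/37 → 24/37
merge 13/37 + 24/37 → 1
L = 5/37 + 13/37 + 24/37 + 1 = 79/37 ≈ 2.135 bits/symbol.

2.135 bits/symbol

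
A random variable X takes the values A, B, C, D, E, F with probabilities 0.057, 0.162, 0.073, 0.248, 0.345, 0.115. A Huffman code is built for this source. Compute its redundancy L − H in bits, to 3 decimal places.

0.051 bits

Entropy H = −Σ p log₂ p ≈ 2.3240 bits.
Huffman merges: 57/1000+73/1000→13/100; 23/200+13/100→49/200; 81/500+49/200→407/1000; 31/125+69/200→593/1000; 407/1000+593/1000→1. L = 19/8 ≈ 2.3750.
L − H = 2.3750 − 2.3240 = 0.051 bits.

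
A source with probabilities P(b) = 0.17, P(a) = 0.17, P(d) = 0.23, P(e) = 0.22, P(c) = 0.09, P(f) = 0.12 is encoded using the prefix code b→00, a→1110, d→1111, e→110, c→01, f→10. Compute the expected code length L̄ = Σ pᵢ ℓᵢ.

L̄ = Σ pᵢ·ℓᵢ = 0.17·2 + 0.17·4 + 0.23·4 + 0.22·3 + 0.09·2 + 0.12·2 = 3.02 bits/symbol.

3.02 bits/symbol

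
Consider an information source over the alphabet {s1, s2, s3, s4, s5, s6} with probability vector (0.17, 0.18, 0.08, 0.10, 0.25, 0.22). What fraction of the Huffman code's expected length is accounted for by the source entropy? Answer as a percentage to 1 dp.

98.2%

Entropy H = −Σ p log₂ p ≈ 2.4842 bits.
Huffman merges: 2/25+1/10→9/50; 17/100+9/50→7/20; 9/50+11/50→2/5; 1/4+7/20→3/5; 2/5+3/5→1. L = 253/100 ≈ 2.5300.
Efficiency = H/L = 2.4842/2.5300 = 98.2%.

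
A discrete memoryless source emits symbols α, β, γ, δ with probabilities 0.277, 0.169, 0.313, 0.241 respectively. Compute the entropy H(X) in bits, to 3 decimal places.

H = −Σ pᵢ log₂ pᵢ.
−0.277·log₂(0.277) = 0.5130
−0.169·log₂(0.169) = 0.4335
−0.313·log₂(0.313) = 0.5245
−0.241·log₂(0.241) = 0.4947
Sum ≈ 1.9657 → 1.966 bits.

1.966 bits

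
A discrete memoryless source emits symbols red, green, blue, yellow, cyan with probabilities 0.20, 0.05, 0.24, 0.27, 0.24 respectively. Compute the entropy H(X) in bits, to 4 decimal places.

H = −Σ pᵢ log₂ pᵢ.
−0.20·log₂(0.20) = 0.4644
−0.05·log₂(0.05) = 0.2161
−0.24·log₂(0.24) = 0.4941
−0.27·log₂(0.27) = 0.5100
−0.24·log₂(0.24) = 0.4941
Sum ≈ 2.1788 → 2.1788 bits.

2.1788 bits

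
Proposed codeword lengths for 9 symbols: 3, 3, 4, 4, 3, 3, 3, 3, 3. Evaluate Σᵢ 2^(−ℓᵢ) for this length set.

With common denominator 2^4 = 16: Σ 2^(−ℓᵢ) = 2/16 + 2/16 + 1/16 + 1/16 + 2/16 + 2/16 + 2/16 + 2/16 + 2/16 = 16/16 = 1.

1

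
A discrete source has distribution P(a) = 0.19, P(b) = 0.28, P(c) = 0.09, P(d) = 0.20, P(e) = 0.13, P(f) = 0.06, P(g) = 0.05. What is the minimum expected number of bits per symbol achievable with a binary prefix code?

Repeatedly combine the two least-probable nodes; the expected code length is the sum of the merged weights.
merge 1/20 + 3/50 → 11/100
merge 9/100 + 11/100 → 1/5
merge 13/100 + 19/100 → 8/25
merge 1/5 + 1/5 → 2/5
merge 7/25 + 8/25 → 3/5
merge 2/5 + 3/5 → 1
L = 11/100 + 1/5 + 8/25 + 2/5 + 3/5 + 1 = 263/100 = 2.63 bits/symbol.

2.63 bits/symbol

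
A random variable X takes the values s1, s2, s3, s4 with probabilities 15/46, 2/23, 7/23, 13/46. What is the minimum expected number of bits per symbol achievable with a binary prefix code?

2 bits/symbol

Repeatedly combine the two least-probable nodes; the expected code length is the sum of the merged weights.
merge 2/23 + 13/46 → 17/46
merge 7/23 + 15/46 → 29/46
merge 17/46 + 29/46 → 1
L = 17/46 + 29/46 + 1 = 2 bits/symbol.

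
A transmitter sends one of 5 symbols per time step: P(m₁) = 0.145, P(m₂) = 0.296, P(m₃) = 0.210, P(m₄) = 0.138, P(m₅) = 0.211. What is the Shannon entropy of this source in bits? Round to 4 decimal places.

H = −Σ pᵢ log₂ pᵢ.
−0.145·log₂(0.145) = 0.4040
−0.296·log₂(0.296) = 0.5199
−0.210·log₂(0.210) = 0.4728
−0.138·log₂(0.138) = 0.3943
−0.211·log₂(0.211) = 0.4736
Sum ≈ 2.2646 → 2.2646 bits.

2.2646 bits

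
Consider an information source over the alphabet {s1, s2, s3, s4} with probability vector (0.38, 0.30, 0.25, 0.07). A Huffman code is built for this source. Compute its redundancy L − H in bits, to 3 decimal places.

0.120 bits

Entropy H = −Σ p log₂ p ≈ 1.8201 bits.
Huffman merges: 7/100+1/4→8/25; 3/10+8/25→31/50; 19/50+31/50→1. L = 97/50 ≈ 1.9400.
L − H = 1.9400 − 1.8201 = 0.120 bits.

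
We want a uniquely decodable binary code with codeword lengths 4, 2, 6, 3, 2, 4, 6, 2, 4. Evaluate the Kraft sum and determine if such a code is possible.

1.09375; no

With common denominator 2^6 = 64: Σ 2^(−ℓᵢ) = 4/64 + 16/64 + 1/64 + 8/64 + 16/64 + 4/64 + 1/64 + 16/64 + 4/64 = 70/64 = 1.09375.
Kraft's inequality requires Σ ≤ 1; here Σ = 1.09375 > 1, so no such prefix code exists.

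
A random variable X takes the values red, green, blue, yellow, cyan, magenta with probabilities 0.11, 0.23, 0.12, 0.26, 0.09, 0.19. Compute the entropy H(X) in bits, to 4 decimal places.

H = −Σ pᵢ log₂ pᵢ.
−0.11·log₂(0.11) = 0.3503
−0.23·log₂(0.23) = 0.4877
−0.12·log₂(0.12) = 0.3671
−0.26·log₂(0.26) = 0.5053
−0.09·log₂(0.09) = 0.3127
−0.19·log₂(0.19) = 0.4552
Sum ≈ 2.4782 → 2.4782 bits.

2.4782 bits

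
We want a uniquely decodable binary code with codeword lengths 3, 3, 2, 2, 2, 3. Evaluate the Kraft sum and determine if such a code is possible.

1.125; no

With common denominator 2^3 = 8: Σ 2^(−ℓᵢ) = 1/8 + 1/8 + 2/8 + 2/8 + 2/8 + 1/8 = 9/8 = 1.125.
Kraft's inequality requires Σ ≤ 1; here Σ = 1.125 > 1, so no such prefix code exists.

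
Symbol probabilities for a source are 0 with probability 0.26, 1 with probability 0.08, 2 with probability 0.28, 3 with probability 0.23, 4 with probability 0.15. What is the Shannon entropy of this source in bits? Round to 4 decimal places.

2.2092 bits

H = −Σ pᵢ log₂ pᵢ.
−0.26·log₂(0.26) = 0.5053
−0.08·log₂(0.08) = 0.2915
−0.28·log₂(0.28) = 0.5142
−0.23·log₂(0.23) = 0.4877
−0.15·log₂(0.15) = 0.4105
Sum ≈ 2.2092 → 2.2092 bits.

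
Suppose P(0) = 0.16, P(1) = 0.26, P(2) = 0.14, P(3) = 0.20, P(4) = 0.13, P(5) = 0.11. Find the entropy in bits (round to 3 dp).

H = −Σ pᵢ log₂ pᵢ.
−0.16·log₂(0.16) = 0.4230
−0.26·log₂(0.26) = 0.5053
−0.14·log₂(0.14) = 0.3971
−0.20·log₂(0.20) = 0.4644
−0.13·log₂(0.13) = 0.3826
−0.11·log₂(0.11) = 0.3503
Sum ≈ 2.5227 → 2.523 bits.

2.523 bits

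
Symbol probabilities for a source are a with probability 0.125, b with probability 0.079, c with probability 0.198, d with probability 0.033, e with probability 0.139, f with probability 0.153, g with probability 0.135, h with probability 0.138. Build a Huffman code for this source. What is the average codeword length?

2.914 bits/symbol

Repeatedly combine the two least-probable nodes; the expected code length is the sum of the merged weights.
merge 33/1000 + 79/1000 → 14/125
merge 14/125 + 1/8 → 237/1000
merge 27/200 + 69/500 → 273/1000
merge 139/1000 + 153/1000 → 73/250
merge 99/500 + 237/1000 → 87/200
merge 273/1000 + 73/250 → 113/200
merge 87/200 + 113/200 → 1
L = 14/125 + 237/1000 + 273/1000 + 73/250 + 87/200 + 113/200 + 1 = 1457/500 = 2.914 bits/symbol.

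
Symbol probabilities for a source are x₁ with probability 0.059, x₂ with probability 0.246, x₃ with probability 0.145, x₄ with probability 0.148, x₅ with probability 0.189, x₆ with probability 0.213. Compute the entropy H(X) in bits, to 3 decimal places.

2.480 bits

H = −Σ pᵢ log₂ pᵢ.
−0.059·log₂(0.059) = 0.2409
−0.246·log₂(0.246) = 0.4977
−0.145·log₂(0.145) = 0.4040
−0.148·log₂(0.148) = 0.4079
−0.189·log₂(0.189) = 0.4543
−0.213·log₂(0.213) = 0.4752
Sum ≈ 2.4800 → 2.480 bits.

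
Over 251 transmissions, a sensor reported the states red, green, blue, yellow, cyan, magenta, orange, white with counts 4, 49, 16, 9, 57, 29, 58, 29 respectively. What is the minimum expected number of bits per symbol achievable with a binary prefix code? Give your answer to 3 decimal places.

Probabilities are the counts divided by 251.
Repeatedly combine the two least-probable nodes; the expected code length is the sum of the merged weights.
merge 4/251 + 9/251 → 13/251
merge 13/251 + 16/251 → 29/251
merge 29/251 + 29/251 → 58/251
merge 29/251 + 49/251 → 78/251
merge 57/251 + 58/251 → 115/251
merge 58/251 + 78/251 → 136/251
merge 115/251 + 136/251 → 1
L = 13/251 + 29/251 + 58/251 + 78/251 + 115/251 + 136/251 + 1 = 680/251 ≈ 2.709 bits/symbol.

2.709 bits/symbol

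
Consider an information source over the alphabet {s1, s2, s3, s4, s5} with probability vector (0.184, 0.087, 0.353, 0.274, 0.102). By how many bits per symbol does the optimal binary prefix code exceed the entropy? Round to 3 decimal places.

Entropy H = −Σ p log₂ p ≈ 2.1338 bits.
Huffman merges: 87/1000+51/500→189/1000; 23/125+189/1000→373/1000; 137/500+353/1000→627/1000; 373/1000+627/1000→1. L = 2189/1000 ≈ 2.1890.
L − H = 2.1890 − 2.1338 = 0.055 bits.

0.055 bits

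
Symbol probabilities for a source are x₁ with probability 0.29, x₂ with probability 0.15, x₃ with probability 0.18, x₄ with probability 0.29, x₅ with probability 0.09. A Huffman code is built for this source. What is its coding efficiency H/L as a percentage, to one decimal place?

Entropy H = −Σ p log₂ p ≈ 2.2043 bits.
Huffman merges: 9/100+3/20→6/25; 9/50+6/25→21/50; 29/100+29/100→29/50; 21/50+29/50→1. L = 56/25 ≈ 2.2400.
Efficiency = H/L = 2.2043/2.2400 = 98.4%.

98.4%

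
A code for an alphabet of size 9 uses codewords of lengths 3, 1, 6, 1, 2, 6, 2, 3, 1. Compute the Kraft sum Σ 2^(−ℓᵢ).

With common denominator 2^6 = 64: Σ 2^(−ℓᵢ) = 8/64 + 32/64 + 1/64 + 32/64 + 16/64 + 1/64 + 16/64 + 8/64 + 32/64 = 146/64 = 2.28125.

2.28125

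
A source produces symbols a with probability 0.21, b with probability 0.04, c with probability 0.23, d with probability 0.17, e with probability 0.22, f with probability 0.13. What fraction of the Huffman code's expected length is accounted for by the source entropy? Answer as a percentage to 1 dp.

Entropy H = −Σ p log₂ p ≈ 2.4440 bits.
Huffman merges: 1/25+13/100→17/100; 17/100+17/100→17/50; 21/100+11/50→43/100; 23/100+17/50→57/100; 43/100+57/100→1. L = 251/100 ≈ 2.5100.
Efficiency = H/L = 2.4440/2.5100 = 97.4%.

97.4%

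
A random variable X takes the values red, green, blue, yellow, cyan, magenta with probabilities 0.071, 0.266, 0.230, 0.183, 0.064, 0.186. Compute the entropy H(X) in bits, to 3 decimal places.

H = −Σ pᵢ log₂ pᵢ.
−0.071·log₂(0.071) = 0.2709
−0.266·log₂(0.266) = 0.5082
−0.230·log₂(0.230) = 0.4877
−0.183·log₂(0.183) = 0.4484
−0.064·log₂(0.064) = 0.2538
−0.186·log₂(0.186) = 0.4514
Sum ≈ 2.4203 → 2.420 bits.

2.420 bits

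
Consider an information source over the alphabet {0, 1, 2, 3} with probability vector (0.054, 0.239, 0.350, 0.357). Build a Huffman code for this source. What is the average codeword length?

1.936 bits/symbol

Repeatedly combine the two least-probable nodes; the expected code length is the sum of the merged weights.
merge 27/500 + 239/1000 → 293/1000
merge 293/1000 + 7/20 → 643/1000
merge 357/1000 + 643/1000 → 1
L = 293/1000 + 643/1000 + 1 = 242/125 = 1.936 bits/symbol.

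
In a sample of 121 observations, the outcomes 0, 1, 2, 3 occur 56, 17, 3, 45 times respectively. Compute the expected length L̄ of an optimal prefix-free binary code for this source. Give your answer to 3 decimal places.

Probabilities are the counts divided by 121.
Repeatedly combine the two least-probable nodes; the expected code length is the sum of the merged weights.
merge 3/121 + 17/121 → 20/121
merge 20/121 + 45/121 → 65/121
merge 56/121 + 65/121 → 1
L = 20/121 + 65/121 + 1 = 206/121 ≈ 1.702 bits/symbol.

1.702 bits/symbol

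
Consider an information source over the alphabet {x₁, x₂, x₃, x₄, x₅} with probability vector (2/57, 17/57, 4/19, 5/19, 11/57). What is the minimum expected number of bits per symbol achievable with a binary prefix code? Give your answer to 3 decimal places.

Repeatedly combine the two least-probable nodes; the expected code length is the sum of the merged weights.
merge 2/57 + 11/57 → 13/57
merge 4/19 + 13/57 → 25/57
merge 5/19 + 17/57 → 32/57
merge 25/57 + 32/57 → 1
L = 13/57 + 25/57 + 32/57 + 1 = 127/57 ≈ 2.228 bits/symbol.

2.228 bits/symbol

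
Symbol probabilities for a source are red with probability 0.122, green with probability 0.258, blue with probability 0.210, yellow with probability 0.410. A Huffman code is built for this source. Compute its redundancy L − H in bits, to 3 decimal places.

Entropy H = −Σ p log₂ p ≈ 1.8748 bits.
Huffman merges: 61/500+21/100→83/250; 129/500+83/250→59/100; 41/100+59/100→1. L = 961/500 ≈ 1.9220.
L − H = 1.9220 − 1.8748 = 0.047 bits.

0.047 bits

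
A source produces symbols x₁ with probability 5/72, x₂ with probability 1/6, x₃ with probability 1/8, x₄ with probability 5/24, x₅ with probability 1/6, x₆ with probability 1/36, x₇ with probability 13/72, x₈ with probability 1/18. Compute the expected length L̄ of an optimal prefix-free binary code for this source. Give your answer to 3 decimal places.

Repeatedly combine the two least-probable nodes; the expected code length is the sum of the merged weights.
merge 1/36 + 1/18 → 1/12
merge 5/72 + 1/12 → 11/72
merge 1/8 + 11/72 → 5/18
merge 1/6 + 1/6 → 1/3
merge 13/72 + 5/24 → 7/18
merge 5/18 + 1/3 → 11/18
merge 7/18 + 11/18 → 1
L = 1/12 + 11/72 + 5/18 + 1/3 + 7/18 + 11/18 + 1 = 205/72 ≈ 2.847 bits/symbol.

2.847 bits/symbol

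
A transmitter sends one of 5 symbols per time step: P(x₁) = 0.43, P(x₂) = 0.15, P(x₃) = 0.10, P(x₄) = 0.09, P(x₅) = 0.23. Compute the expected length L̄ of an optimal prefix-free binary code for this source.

2.1 bits/symbol

Repeatedly combine the two least-probable nodes; the expected code length is the sum of the merged weights.
merge 9/100 + 1/10 → 19/100
merge 3/20 + 19/100 → 17/50
merge 23/100 + 17/50 → 57/100
merge 43/100 + 57/100 → 1
L = 19/100 + 17/50 + 57/100 + 1 = 21/10 = 2.1 bits/symbol.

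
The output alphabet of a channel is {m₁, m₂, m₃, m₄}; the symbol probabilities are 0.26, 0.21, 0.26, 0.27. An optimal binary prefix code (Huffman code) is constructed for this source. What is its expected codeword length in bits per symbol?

Repeatedly combine the two least-probable nodes; the expected code length is the sum of the merged weights.
merge 21/100 + 13/50 → 47/100
merge 13/50 + 27/100 → 53/100
merge 47/100 + 53/100 → 1
L = 47/100 + 53/100 + 1 = 2 bits/symbol.

2 bits/symbol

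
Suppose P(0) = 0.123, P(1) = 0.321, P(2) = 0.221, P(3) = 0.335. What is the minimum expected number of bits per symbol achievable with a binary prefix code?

Repeatedly combine the two least-probable nodes; the expected code length is the sum of the merged weights.
merge 123/1000 + 221/1000 → 43/125
merge 321/1000 + 67/200 → 82/125
merge 43/125 + 82/125 → 1
L = 43/125 + 82/125 + 1 = 2 bits/symbol.

2 bits/symbol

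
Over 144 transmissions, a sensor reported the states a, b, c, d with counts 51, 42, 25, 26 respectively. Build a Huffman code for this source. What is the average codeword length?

2 bits/symbol

Probabilities are the counts divided by 144.
Repeatedly combine the two least-probable nodes; the expected code length is the sum of the merged weights.
merge 25/144 + 13/72 → 17/48
merge 7/24 + 17/48 → 31/48
merge 17/48 + 31/48 → 1
L = 17/48 + 31/48 + 1 = 2 bits/symbol.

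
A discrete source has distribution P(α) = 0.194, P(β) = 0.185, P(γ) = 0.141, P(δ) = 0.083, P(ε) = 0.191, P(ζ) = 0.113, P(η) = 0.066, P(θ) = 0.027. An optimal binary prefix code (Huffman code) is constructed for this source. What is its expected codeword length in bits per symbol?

2.884 bits/symbol

Repeatedly combine the two least-probable nodes; the expected code length is the sum of the merged weights.
merge 27/1000 + 33/500 → 93/1000
merge 83/1000 + 93/1000 → 22/125
merge 113/1000 + 141/1000 → 127/500
merge 22/125 + 37/200 → 361/1000
merge 191/1000 + 97/500 → 77/200
merge 127/500 + 361/1000 → 123/200
merge 77/200 + 123/200 → 1
L = 93/1000 + 22/125 + 127/500 + 361/1000 + 77/200 + 123/200 + 1 = 721/250 = 2.884 bits/symbol.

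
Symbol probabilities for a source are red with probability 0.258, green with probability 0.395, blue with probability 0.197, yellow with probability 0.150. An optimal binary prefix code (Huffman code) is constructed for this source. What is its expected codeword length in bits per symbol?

Repeatedly combine the two least-probable nodes; the expected code length is the sum of the merged weights.
merge 3/20 + 197/1000 → 347/1000
merge 129/500 + 347/1000 → 121/200
merge 79/200 + 121/200 → 1
L = 347/1000 + 121/200 + 1 = 244/125 = 1.952 bits/symbol.

1.952 bits/symbol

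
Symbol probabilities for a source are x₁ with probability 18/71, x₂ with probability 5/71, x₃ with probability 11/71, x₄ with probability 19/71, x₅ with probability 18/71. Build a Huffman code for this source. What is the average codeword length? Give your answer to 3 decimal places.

Repeatedly combine the two least-probable nodes; the expected code length is the sum of the merged weights.
merge 5/71 + 11/71 → 16/71
merge 16/71 + 18/71 → 34/71
merge 18/71 + 19/71 → 37/71
merge 34/71 + 37/71 → 1
L = 16/71 + 34/71 + 37/71 + 1 = 158/71 ≈ 2.225 bits/symbol.

2.225 bits/symbol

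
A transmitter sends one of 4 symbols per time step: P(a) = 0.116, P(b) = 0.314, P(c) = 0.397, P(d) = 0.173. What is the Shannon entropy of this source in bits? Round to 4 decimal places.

1.8523 bits

H = −Σ pᵢ log₂ pᵢ.
−0.116·log₂(0.116) = 0.3605
−0.314·log₂(0.314) = 0.5247
−0.397·log₂(0.397) = 0.5291
−0.173·log₂(0.173) = 0.4379
Sum ≈ 1.8523 → 1.8523 bits.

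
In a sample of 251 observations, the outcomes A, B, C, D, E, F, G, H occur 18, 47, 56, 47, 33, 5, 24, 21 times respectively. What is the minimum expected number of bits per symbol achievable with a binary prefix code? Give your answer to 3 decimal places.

2.857 bits/symbol

Probabilities are the counts divided by 251.
Repeatedly combine the two least-probable nodes; the expected code length is the sum of the merged weights.
merge 5/251 + 18/251 → 23/251
merge 21/251 + 23/251 → 44/251
merge 24/251 + 33/251 → 57/251
merge 44/251 + 47/251 → 91/251
merge 47/251 + 56/251 → 103/251
merge 57/251 + 91/251 → 148/251
merge 103/251 + 148/251 → 1
L = 23/251 + 44/251 + 57/251 + 91/251 + 103/251 + 148/251 + 1 = 717/251 ≈ 2.857 bits/symbol.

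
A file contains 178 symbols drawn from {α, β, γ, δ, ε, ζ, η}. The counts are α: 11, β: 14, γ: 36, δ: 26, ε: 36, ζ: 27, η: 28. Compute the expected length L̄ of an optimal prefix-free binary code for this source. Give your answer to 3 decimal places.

2.736 bits/symbol

Probabilities are the counts divided by 178.
Repeatedly combine the two least-probable nodes; the expected code length is the sum of the merged weights.
merge 11/178 + 7/89 → 25/178
merge 25/178 + 13/89 → 51/178
merge 27/178 + 14/89 → 55/178
merge 18/89 + 18/89 → 36/89
merge 51/178 + 55/178 → 53/89
merge 36/89 + 53/89 → 1
L = 25/178 + 51/178 + 55/178 + 36/89 + 53/89 + 1 = 487/178 ≈ 2.736 bits/symbol.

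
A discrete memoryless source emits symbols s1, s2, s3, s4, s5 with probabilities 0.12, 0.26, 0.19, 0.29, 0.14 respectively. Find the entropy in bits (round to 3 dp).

H = −Σ pᵢ log₂ pᵢ.
−0.12·log₂(0.12) = 0.3671
−0.26·log₂(0.26) = 0.5053
−0.19·log₂(0.19) = 0.4552
−0.29·log₂(0.29) = 0.5179
−0.14·log₂(0.14) = 0.3971
Sum ≈ 2.2426 → 2.243 bits.

2.243 bits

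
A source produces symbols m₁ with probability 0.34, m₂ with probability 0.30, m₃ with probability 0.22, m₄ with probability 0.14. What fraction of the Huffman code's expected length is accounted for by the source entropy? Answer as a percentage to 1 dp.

96.4%

Entropy H = −Σ p log₂ p ≈ 1.9279 bits.
Huffman merges: 7/50+11/50→9/25; 3/10+17/50→16/25; 9/25+16/25→1. L = 2 ≈ 2.0000.
Efficiency = H/L = 1.9279/2.0000 = 96.4%.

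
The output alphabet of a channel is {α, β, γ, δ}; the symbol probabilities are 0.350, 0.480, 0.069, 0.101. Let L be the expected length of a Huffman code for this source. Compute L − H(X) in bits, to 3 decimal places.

Entropy H = −Σ p log₂ p ≈ 1.6386 bits.
Huffman merges: 69/1000+101/1000→17/100; 17/100+7/20→13/25; 12/25+13/25→1. L = 169/100 ≈ 1.6900.
L − H = 1.6900 − 1.6386 = 0.051 bits.

0.051 bits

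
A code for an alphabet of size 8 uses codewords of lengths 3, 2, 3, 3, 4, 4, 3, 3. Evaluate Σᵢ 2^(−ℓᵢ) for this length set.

1

With common denominator 2^4 = 16: Σ 2^(−ℓᵢ) = 2/16 + 4/16 + 2/16 + 2/16 + 1/16 + 1/16 + 2/16 + 2/16 = 16/16 = 1.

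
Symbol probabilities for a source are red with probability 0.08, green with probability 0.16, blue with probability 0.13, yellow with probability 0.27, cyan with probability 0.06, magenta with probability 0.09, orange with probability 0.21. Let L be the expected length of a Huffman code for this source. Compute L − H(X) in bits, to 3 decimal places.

Entropy H = −Σ p log₂ p ≈ 2.6362 bits.
Huffman merges: 3/50+2/25→7/50; 9/100+13/100→11/50; 7/50+4/25→3/10; 21/100+11/50→43/100; 27/100+3/10→57/100; 43/100+57/100→1. L = 133/50 ≈ 2.6600.
L − H = 2.6600 − 2.6362 = 0.024 bits.

0.024 bits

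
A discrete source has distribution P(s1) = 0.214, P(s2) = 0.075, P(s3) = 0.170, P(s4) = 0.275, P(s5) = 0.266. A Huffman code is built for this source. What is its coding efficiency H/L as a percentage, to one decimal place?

Entropy H = −Σ p log₂ p ≈ 2.2112 bits.
Huffman merges: 3/40+17/100→49/200; 107/500+49/200→459/1000; 133/500+11/40→541/1000; 459/1000+541/1000→1. L = 449/200 ≈ 2.2450.
Efficiency = H/L = 2.2112/2.2450 = 98.5%.

98.5%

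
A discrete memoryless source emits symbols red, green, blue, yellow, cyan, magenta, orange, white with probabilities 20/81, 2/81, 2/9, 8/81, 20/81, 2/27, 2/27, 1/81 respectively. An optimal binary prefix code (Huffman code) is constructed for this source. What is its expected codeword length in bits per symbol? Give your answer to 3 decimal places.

2.605 bits/symbol

Repeatedly combine the two least-probable nodes; the expected code length is the sum of the merged weights.
merge 1/81 + 2/81 → 1/27
merge 1/27 + 2/27 → 1/9
merge 2/27 + 8/81 → 14/81
merge 1/9 + 14/81 → 23/81
merge 2/9 + 20/81 → 38/81
merge 20/81 + 23/81 → 43/81
merge 38/81 + 43/81 → 1
L = 1/27 + 1/9 + 14/81 + 23/81 + 38/81 + 43/81 + 1 = 211/81 ≈ 2.605 bits/symbol.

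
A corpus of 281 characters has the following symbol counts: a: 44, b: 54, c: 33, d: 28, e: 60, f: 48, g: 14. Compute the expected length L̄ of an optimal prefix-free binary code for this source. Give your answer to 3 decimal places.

Probabilities are the counts divided by 281.
Repeatedly combine the two least-probable nodes; the expected code length is the sum of the merged weights.
merge 14/281 + 28/281 → 42/281
merge 33/281 + 42/281 → 75/281
merge 44/281 + 48/281 → 92/281
merge 54/281 + 60/281 → 114/281
merge 75/281 + 92/281 → 167/281
merge 114/281 + 167/281 → 1
L = 42/281 + 75/281 + 92/281 + 114/281 + 167/281 + 1 = 771/281 ≈ 2.744 bits/symbol.

2.744 bits/symbol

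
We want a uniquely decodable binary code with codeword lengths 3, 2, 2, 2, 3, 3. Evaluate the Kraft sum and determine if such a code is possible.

With common denominator 2^3 = 8: Σ 2^(−ℓᵢ) = 1/8 + 2/8 + 2/8 + 2/8 + 1/8 + 1/8 = 9/8 = 1.125.
Kraft's inequality requires Σ ≤ 1; here Σ = 1.125 > 1, so no such prefix code exists.

1.125; no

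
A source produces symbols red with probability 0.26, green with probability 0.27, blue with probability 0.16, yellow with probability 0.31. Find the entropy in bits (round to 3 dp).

H = −Σ pᵢ log₂ pᵢ.
−0.26·log₂(0.26) = 0.5053
−0.27·log₂(0.27) = 0.5100
−0.16·log₂(0.16) = 0.4230
−0.31·log₂(0.31) = 0.5238
Sum ≈ 1.9621 → 1.962 bits.

1.962 bits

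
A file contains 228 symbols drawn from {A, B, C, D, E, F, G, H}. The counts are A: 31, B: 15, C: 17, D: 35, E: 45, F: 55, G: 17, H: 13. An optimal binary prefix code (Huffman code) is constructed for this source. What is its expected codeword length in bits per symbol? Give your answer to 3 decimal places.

2.833 bits/symbol

Probabilities are the counts divided by 228.
Repeatedly combine the two least-probable nodes; the expected code length is the sum of the merged weights.
merge 13/228 + 5/76 → 7/57
merge 17/228 + 17/228 → 17/114
merge 7/57 + 31/228 → 59/228
merge 17/114 + 35/228 → 23/76
merge 15/76 + 55/228 → 25/57
merge 59/228 + 23/76 → 32/57
merge 25/57 + 32/57 → 1
L = 7/57 + 17/114 + 59/228 + 23/76 + 25/57 + 32/57 + 1 = 17/6 ≈ 2.833 bits/symbol.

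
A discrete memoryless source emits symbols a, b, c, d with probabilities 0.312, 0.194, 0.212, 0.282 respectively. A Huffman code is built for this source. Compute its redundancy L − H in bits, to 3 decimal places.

0.027 bits

Entropy H = −Σ p log₂ p ≈ 1.9727 bits.
Huffman merges: 97/500+53/250→203/500; 141/500+39/125→297/500; 203/500+297/500→1. L = 2 ≈ 2.0000.
L − H = 2.0000 − 1.9727 = 0.027 bits.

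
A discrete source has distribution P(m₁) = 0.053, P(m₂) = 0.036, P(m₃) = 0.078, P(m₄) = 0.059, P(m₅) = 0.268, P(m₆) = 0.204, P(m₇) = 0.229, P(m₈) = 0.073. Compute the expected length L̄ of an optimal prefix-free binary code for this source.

2.687 bits/symbol

Repeatedly combine the two least-probable nodes; the expected code length is the sum of the merged weights.
merge 9/250 + 53/1000 → 89/1000
merge 59/1000 + 73/1000 → 33/250
merge 39/500 + 89/1000 → 167/1000
merge 33/250 + 167/1000 → 299/1000
merge 51/250 + 229/1000 → 433/1000
merge 67/250 + 299/1000 → 567/1000
merge 433/1000 + 567/1000 → 1
L = 89/1000 + 33/250 + 167/1000 + 299/1000 + 433/1000 + 567/1000 + 1 = 2687/1000 = 2.687 bits/symbol.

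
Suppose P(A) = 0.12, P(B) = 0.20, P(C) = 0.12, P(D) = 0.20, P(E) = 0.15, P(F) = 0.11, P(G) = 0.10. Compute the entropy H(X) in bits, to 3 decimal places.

H = −Σ pᵢ log₂ pᵢ.
−0.12·log₂(0.12) = 0.3671
−0.20·log₂(0.20) = 0.4644
−0.12·log₂(0.12) = 0.3671
−0.20·log₂(0.20) = 0.4644
−0.15·log₂(0.15) = 0.4105
−0.11·log₂(0.11) = 0.3503
−0.10·log₂(0.10) = 0.3322
Sum ≈ 2.7559 → 2.756 bits.

2.756 bits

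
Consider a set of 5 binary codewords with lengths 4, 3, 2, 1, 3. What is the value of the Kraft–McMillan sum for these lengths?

With common denominator 2^4 = 16: Σ 2^(−ℓᵢ) = 1/16 + 2/16 + 4/16 + 8/16 + 2/16 = 17/16 = 1.0625.

1.0625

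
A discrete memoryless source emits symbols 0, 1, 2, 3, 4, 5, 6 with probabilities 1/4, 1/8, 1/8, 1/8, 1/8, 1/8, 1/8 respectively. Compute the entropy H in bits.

2.75 bits

Each probability is a power of 1/2, so log₂(1/p) is an integer.
H = Σ p·log₂(1/p) = 1/4·2 + 1/8·3 + 1/8·3 + 1/8·3 + 1/8·3 + 1/8·3 + 1/8·3 = 2.75 bits.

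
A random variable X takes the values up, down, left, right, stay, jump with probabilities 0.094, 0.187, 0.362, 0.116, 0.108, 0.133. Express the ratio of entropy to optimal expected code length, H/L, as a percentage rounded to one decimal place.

97.8%

Entropy H = −Σ p log₂ p ≈ 2.3980 bits.
Huffman merges: 47/500+27/250→101/500; 29/250+133/1000→249/1000; 187/1000+101/500→389/1000; 249/1000+181/500→611/1000; 389/1000+611/1000→1. L = 2451/1000 ≈ 2.4510.
Efficiency = H/L = 2.3980/2.4510 = 97.8%.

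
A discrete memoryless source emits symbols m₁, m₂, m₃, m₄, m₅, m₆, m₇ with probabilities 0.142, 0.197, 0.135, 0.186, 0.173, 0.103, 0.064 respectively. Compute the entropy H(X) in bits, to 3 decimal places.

H = −Σ pᵢ log₂ pᵢ.
−0.142·log₂(0.142) = 0.3999
−0.197·log₂(0.197) = 0.4617
−0.135·log₂(0.135) = 0.3900
−0.186·log₂(0.186) = 0.4514
−0.173·log₂(0.173) = 0.4379
−0.103·log₂(0.103) = 0.3378
−0.064·log₂(0.064) = 0.2538
Sum ≈ 2.7324 → 2.732 bits.

2.732 bits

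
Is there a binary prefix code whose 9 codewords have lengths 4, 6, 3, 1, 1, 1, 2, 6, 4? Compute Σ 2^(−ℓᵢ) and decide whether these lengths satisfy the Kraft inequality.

2.03125; no

With common denominator 2^6 = 64: Σ 2^(−ℓᵢ) = 4/64 + 1/64 + 8/64 + 32/64 + 32/64 + 32/64 + 16/64 + 1/64 + 4/64 = 130/64 = 2.03125.
Kraft's inequality requires Σ ≤ 1; here Σ = 2.03125 > 1, so no such prefix code exists.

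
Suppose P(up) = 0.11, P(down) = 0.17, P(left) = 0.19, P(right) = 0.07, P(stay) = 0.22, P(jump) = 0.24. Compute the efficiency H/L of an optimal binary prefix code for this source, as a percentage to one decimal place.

98.2%

Entropy H = −Σ p log₂ p ≈ 2.4834 bits.
Huffman merges: 7/100+11/100→9/50; 17/100+9/50→7/20; 19/100+11/50→41/100; 6/25+7/20→59/100; 41/100+59/100→1. L = 253/100 ≈ 2.5300.
Efficiency = H/L = 2.4834/2.5300 = 98.2%.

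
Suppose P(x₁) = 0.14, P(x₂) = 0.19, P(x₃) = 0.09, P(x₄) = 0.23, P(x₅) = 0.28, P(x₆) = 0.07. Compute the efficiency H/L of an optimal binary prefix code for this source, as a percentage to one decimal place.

Entropy H = −Σ p log₂ p ≈ 2.4354 bits.
Huffman merges: 7/100+9/100→4/25; 7/50+4/25→3/10; 19/100+23/100→21/50; 7/25+3/10→29/50; 21/50+29/50→1. L = 123/50 ≈ 2.4600.
Efficiency = H/L = 2.4354/2.4600 = 99.0%.

99.0%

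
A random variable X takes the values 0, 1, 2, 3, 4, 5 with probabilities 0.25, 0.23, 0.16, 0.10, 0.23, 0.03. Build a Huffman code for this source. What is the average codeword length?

Repeatedly combine the two least-probable nodes; the expected code length is the sum of the merged weights.
merge 3/100 + 1/10 → 13/100
merge 13/100 + 4/25 → 29/100
merge 23/100 + 23/100 → 23/50
merge 1/4 + 29/100 → 27/50
merge 23/50 + 27/50 → 1
L = 13/100 + 29/100 + 23/50 + 27/50 + 1 = 121/50 = 2.42 bits/symbol.

2.42 bits/symbol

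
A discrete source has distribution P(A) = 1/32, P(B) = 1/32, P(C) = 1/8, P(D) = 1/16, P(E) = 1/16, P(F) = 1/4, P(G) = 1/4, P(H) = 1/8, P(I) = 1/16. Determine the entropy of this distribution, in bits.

2.8125 bits

Each probability is a power of 1/2, so log₂(1/p) is an integer.
H = Σ p·log₂(1/p) = 1/32·5 + 1/32·5 + 1/8·3 + 1/16·4 + 1/16·4 + 1/4·2 + 1/4·2 + 1/8·3 + 1/16·4 = 2.8125 bits.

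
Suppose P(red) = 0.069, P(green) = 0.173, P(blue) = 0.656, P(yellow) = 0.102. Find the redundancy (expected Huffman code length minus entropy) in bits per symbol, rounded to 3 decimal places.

Entropy H = −Σ p log₂ p ≈ 1.4390 bits.
Huffman merges: 69/1000+51/500→171/1000; 171/1000+173/1000→43/125; 43/125+82/125→1. L = 303/200 ≈ 1.5150.
L − H = 1.5150 − 1.4390 = 0.076 bits.

0.076 bits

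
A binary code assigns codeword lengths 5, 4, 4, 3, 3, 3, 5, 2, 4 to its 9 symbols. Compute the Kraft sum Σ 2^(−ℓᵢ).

0.875

With common denominator 2^5 = 32: Σ 2^(−ℓᵢ) = 1/32 + 2/32 + 2/32 + 4/32 + 4/32 + 4/32 + 1/32 + 8/32 + 2/32 = 28/32 = 0.875.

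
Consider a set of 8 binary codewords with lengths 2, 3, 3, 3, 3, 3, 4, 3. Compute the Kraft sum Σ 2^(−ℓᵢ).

1.0625

With common denominator 2^4 = 16: Σ 2^(−ℓᵢ) = 4/16 + 2/16 + 2/16 + 2/16 + 2/16 + 2/16 + 1/16 + 2/16 = 17/16 = 1.0625.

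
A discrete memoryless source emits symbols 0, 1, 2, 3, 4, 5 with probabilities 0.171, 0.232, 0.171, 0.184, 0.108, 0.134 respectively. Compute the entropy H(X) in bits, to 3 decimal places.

H = −Σ pᵢ log₂ pᵢ.
−0.171·log₂(0.171) = 0.4357
−0.232·log₂(0.232) = 0.4890
−0.171·log₂(0.171) = 0.4357
−0.184·log₂(0.184) = 0.4494
−0.108·log₂(0.108) = 0.3468
−0.134·log₂(0.134) = 0.3886
Sum ≈ 2.5451 → 2.545 bits.

2.545 bits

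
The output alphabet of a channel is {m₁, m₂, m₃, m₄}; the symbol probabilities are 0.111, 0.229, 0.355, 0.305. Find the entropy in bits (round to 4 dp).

H = −Σ pᵢ log₂ pᵢ.
−0.111·log₂(0.111) = 0.3520
−0.229·log₂(0.229) = 0.4870
−0.355·log₂(0.355) = 0.5304
−0.305·log₂(0.305) = 0.5225
Sum ≈ 1.8919 → 1.8919 bits.

1.8919 bits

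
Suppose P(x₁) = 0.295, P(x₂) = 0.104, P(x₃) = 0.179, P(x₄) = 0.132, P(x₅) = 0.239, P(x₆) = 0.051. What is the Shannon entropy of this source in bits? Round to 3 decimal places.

2.402 bits

H = −Σ pᵢ log₂ pᵢ.
−0.295·log₂(0.295) = 0.5196
−0.104·log₂(0.104) = 0.3396
−0.179·log₂(0.179) = 0.4443
−0.132·log₂(0.132) = 0.3856
−0.239·log₂(0.239) = 0.4935
−0.051·log₂(0.051) = 0.2190
Sum ≈ 2.4015 → 2.402 bits.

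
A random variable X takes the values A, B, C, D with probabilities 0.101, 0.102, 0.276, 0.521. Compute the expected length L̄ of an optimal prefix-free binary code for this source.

1.682 bits/symbol

Repeatedly combine the two least-probable nodes; the expected code length is the sum of the merged weights.
merge 101/1000 + 51/500 → 203/1000
merge 203/1000 + 69/250 → 479/1000
merge 479/1000 + 521/1000 → 1
L = 203/1000 + 479/1000 + 1 = 841/500 = 1.682 bits/symbol.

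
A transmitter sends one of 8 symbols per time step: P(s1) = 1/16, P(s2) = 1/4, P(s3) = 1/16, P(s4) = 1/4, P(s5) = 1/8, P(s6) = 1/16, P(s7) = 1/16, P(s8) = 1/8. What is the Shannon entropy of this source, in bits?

2.75 bits

Each probability is a power of 1/2, so log₂(1/p) is an integer.
H = Σ p·log₂(1/p) = 1/16·4 + 1/4·2 + 1/16·4 + 1/4·2 + 1/8·3 + 1/16·4 + 1/16·4 + 1/8·3 = 2.75 bits.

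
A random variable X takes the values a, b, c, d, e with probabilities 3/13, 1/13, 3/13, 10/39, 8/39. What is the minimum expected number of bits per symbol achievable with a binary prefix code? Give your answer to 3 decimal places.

Repeatedly combine the two least-probable nodes; the expected code length is the sum of the merged weights.
merge 1/13 + 8/39 → 11/39
merge 3/13 + 3/13 → 6/13
merge 10/39 + 11/39 → 7/13
merge 6/13 + 7/13 → 1
L = 11/39 + 6/13 + 7/13 + 1 = 89/39 ≈ 2.282 bits/symbol.

2.282 bits/symbol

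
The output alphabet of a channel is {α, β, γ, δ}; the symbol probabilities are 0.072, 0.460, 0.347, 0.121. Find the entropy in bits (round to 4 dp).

1.6872 bits

H = −Σ pᵢ log₂ pᵢ.
−0.072·log₂(0.072) = 0.2733
−0.460·log₂(0.460) = 0.5153
−0.347·log₂(0.347) = 0.5299
−0.121·log₂(0.121) = 0.3687
Sum ≈ 1.6872 → 1.6872 bits.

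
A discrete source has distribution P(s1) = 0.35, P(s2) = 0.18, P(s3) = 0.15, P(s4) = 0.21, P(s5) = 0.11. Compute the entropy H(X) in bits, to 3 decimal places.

H = −Σ pᵢ log₂ pᵢ.
−0.35·log₂(0.35) = 0.5301
−0.18·log₂(0.18) = 0.4453
−0.15·log₂(0.15) = 0.4105
−0.21·log₂(0.21) = 0.4728
−0.11·log₂(0.11) = 0.3503
Sum ≈ 2.2091 → 2.209 bits.

2.209 bits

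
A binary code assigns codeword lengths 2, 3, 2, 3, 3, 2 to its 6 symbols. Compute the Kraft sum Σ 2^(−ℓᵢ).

1.125

With common denominator 2^3 = 8: Σ 2^(−ℓᵢ) = 2/8 + 1/8 + 2/8 + 1/8 + 1/8 + 2/8 = 9/8 = 1.125.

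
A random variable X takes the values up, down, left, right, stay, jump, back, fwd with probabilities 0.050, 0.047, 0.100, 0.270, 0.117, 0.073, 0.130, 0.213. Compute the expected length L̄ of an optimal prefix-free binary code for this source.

Repeatedly combine the two least-probable nodes; the expected code length is the sum of the merged weights.
merge 47/1000 + 1/20 → 97/1000
merge 73/1000 + 97/1000 → 17/100
merge 1/10 + 117/1000 → 217/1000
merge 13/100 + 17/100 → 3/10
merge 213/1000 + 217/1000 → 43/100
merge 27/100 + 3/10 → 57/100
merge 43/100 + 57/100 → 1
L = 97/1000 + 17/100 + 217/1000 + 3/10 + 43/100 + 57/100 + 1 = 348/125 = 2.784 bits/symbol.

2.784 bits/symbol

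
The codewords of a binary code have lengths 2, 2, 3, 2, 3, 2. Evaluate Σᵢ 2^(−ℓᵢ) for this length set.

1.25

With common denominator 2^3 = 8: Σ 2^(−ℓᵢ) = 2/8 + 2/8 + 1/8 + 2/8 + 1/8 + 2/8 = 10/8 = 1.25.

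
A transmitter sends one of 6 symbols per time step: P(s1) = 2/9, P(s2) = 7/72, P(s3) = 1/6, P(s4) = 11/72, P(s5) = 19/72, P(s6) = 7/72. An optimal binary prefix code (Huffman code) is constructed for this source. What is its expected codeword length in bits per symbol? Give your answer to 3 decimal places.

2.514 bits/symbol

Repeatedly combine the two least-probable nodes; the expected code length is the sum of the merged weights.
merge 7/72 + 7/72 → 7/36
merge 11/72 + 1/6 → 23/72
merge 7/36 + 2/9 → 5/12
merge 19/72 + 23/72 → 7/12
merge 5/12 + 7/12 → 1
L = 7/36 + 23/72 + 5/12 + 7/12 + 1 = 181/72 ≈ 2.514 bits/symbol.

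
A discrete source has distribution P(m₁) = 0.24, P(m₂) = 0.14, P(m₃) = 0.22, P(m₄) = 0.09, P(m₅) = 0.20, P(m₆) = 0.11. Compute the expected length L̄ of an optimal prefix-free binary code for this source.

2.54 bits/symbol

Repeatedly combine the two least-probable nodes; the expected code length is the sum of the merged weights.
merge 9/100 + 11/100 → 1/5
merge 7/50 + 1/5 → 17/50
merge 1/5 + 11/50 → 21/50
merge 6/25 + 17/50 → 29/50
merge 21/50 + 29/50 → 1
L = 1/5 + 17/50 + 21/50 + 29/50 + 1 = 127/50 = 2.54 bits/symbol.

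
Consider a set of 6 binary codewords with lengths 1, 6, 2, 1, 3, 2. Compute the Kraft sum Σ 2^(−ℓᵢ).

1.640625

With common denominator 2^6 = 64: Σ 2^(−ℓᵢ) = 32/64 + 1/64 + 16/64 + 32/64 + 8/64 + 16/64 = 105/64 = 1.640625.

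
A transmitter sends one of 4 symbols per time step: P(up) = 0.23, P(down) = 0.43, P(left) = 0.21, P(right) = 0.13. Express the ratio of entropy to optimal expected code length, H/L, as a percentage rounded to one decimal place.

97.7%

Entropy H = −Σ p log₂ p ≈ 1.8667 bits.
Huffman merges: 13/100+21/100→17/50; 23/100+17/50→57/100; 43/100+57/100→1. L = 191/100 ≈ 1.9100.
Efficiency = H/L = 1.8667/1.9100 = 97.7%.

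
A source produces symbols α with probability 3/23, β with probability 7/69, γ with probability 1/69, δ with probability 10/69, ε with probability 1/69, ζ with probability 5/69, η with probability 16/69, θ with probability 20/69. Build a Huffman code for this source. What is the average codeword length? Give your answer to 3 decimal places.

2.609 bits/symbol

Repeatedly combine the two least-probable nodes; the expected code length is the sum of the merged weights.
merge 1/69 + 1/69 → 2/69
merge 2/69 + 5/69 → 7/69
merge 7/69 + 7/69 → 14/69
merge 3/23 + 10/69 → 19/69
merge 14/69 + 16/69 → 10/23
merge 19/69 + 20/69 → 13/23
merge 10/23 + 13/23 → 1
L = 2/69 + 7/69 + 14/69 + 19/69 + 10/23 + 13/23 + 1 = 60/23 ≈ 2.609 bits/symbol.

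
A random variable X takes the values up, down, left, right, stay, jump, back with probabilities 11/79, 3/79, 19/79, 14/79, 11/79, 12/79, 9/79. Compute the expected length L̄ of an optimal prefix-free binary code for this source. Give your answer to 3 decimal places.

2.734 bits/symbol

Repeatedly combine the two least-probable nodes; the expected code length is the sum of the merged weights.
merge 3/79 + 9/79 → 12/79
merge 11/79 + 11/79 → 22/79
merge 12/79 + 12/79 → 24/79
merge 14/79 + 19/79 → 33/79
merge 22/79 + 24/79 → 46/79
merge 33/79 + 46/79 → 1
L = 12/79 + 22/79 + 24/79 + 33/79 + 46/79 + 1 = 216/79 ≈ 2.734 bits/symbol.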